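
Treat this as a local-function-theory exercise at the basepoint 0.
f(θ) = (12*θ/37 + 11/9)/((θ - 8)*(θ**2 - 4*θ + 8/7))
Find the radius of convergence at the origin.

Denominator factor (θ - 8): pole of order 1 at 8, modulus 8.
Denominator factor (θ**2 - 4*θ + 8/7): discriminant 80/7, real irrational roots 2 + (2/7)*sqrt(35) and 2 - (2/7)*sqrt(35); poles of order 1, moduli 2 + (2/7)*sqrt(35) and 2 - (2/7)*sqrt(35).
The radius of convergence is the smallest modulus among the singular points: 2 - (2/7)*sqrt(35).

The radius of convergence is 2 - (2/7)*sqrt(35).


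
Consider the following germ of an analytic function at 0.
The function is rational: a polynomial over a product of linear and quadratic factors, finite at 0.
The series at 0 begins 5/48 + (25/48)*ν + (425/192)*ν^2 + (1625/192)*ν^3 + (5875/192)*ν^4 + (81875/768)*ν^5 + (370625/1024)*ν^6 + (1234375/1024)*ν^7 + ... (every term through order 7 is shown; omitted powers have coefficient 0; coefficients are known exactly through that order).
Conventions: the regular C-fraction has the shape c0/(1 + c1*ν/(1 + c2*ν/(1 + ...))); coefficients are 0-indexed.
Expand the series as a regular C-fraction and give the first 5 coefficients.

Taylor coefficients (read off): a_0 = 5/48, a_1 = 25/48, a_2 = 425/192, a_3 = 1625/192, a_4 = 5875/192.
c0 = a_0 = 5/48. Peel one level at a time: if S = 1 + c*ν/S' with S'(0) = 1, then c is the ν-coefficient of S and S' = c*ν/(S - 1).
S_1 = c0/f = 1 + (-5)*ν + (15/4)*ν^2 + ...; c1 = -5.
S_2 = c1*ν/(S_1 - 1) = 1 + (3/4)*ν + (29/16)*ν^2 + ...; c2 = 3/4.
S_3 = c2*ν/(S_2 - 1) = 1 + (-29/12)*ν + (85/36)*ν^2 + ...; c3 = -29/12.
S_4 = c3*ν/(S_3 - 1) = 1 + (85/87)*ν + ...; c4 = 85/87.

The regular C-fraction coefficients are [5/48, -5, 3/4, -29/12, 85/87].


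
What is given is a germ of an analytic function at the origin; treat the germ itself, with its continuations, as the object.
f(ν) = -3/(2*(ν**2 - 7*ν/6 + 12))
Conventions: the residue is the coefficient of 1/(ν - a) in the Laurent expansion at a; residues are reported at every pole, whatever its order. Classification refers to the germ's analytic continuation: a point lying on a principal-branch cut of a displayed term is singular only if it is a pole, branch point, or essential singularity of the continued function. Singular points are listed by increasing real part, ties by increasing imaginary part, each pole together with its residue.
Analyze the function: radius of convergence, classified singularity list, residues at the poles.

Denominator factor (ν**2 - 7*ν/6 + 12): discriminant -1679/36, complex-conjugate roots (7/12) + ((1/12)*sqrt(1679))*i and (7/12) - ((1/12)*sqrt(1679))*i; poles of order 1, moduli (2)*sqrt(3) and (2)*sqrt(3).
The radius of convergence is the smallest modulus among the singular points: (2)*sqrt(3).
The factor ν**2 - 7*ν/6 + 12 splits as (ν - a)(ν - a') with a = (7/12) - ((1/12)*sqrt(1679))*i, a' = (7/12) + ((1/12)*sqrt(1679))*i. At the order-1 pole a set g(ν) = (ν - a)*f(ν) = [-3/2] / (ν - a').
Simple pole: residue = g(a) at a = (7/12) - ((1/12)*sqrt(1679))*i, which is -((9/1679)*sqrt(1679))*i.
The factor ν**2 - 7*ν/6 + 12 splits as (ν - a)(ν - a') with a = (7/12) + ((1/12)*sqrt(1679))*i, a' = (7/12) - ((1/12)*sqrt(1679))*i. At the order-1 pole a set g(ν) = (ν - a)*f(ν) = [-3/2] / (ν - a').
Simple pole: residue = g(a) at a = (7/12) + ((1/12)*sqrt(1679))*i, which is ((9/1679)*sqrt(1679))*i.
List the singular points by increasing real part (a conjugate pair: the negative imaginary part first).

Radius of convergence at 0: (2)*sqrt(3).
At (7/12) - ((1/12)*sqrt(1679))*i: a pole of order 1; residue -((9/1679)*sqrt(1679))*i.
At (7/12) + ((1/12)*sqrt(1679))*i: a pole of order 1; residue ((9/1679)*sqrt(1679))*i.


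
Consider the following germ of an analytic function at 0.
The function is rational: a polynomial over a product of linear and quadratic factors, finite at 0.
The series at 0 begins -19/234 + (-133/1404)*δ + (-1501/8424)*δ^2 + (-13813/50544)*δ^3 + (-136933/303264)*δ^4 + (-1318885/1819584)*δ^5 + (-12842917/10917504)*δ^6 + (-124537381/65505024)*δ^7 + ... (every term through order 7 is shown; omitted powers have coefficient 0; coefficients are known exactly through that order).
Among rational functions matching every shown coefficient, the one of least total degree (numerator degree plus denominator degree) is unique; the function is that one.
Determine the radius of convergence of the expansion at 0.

No rational of total degree below 3 reproduces all 8 coefficients; solving the [0/3] Pade equations on them gives f(δ) = -19/(39*(δ - 6)*(δ**2 + δ - 1)), whose expansion matches every shown term.
Denominator factor (δ**2 + δ - 1): discriminant 5, real irrational roots -1/2 + (1/2)*sqrt(5) and -1/2 - (1/2)*sqrt(5); poles of order 1, moduli -1/2 + (1/2)*sqrt(5) and 1/2 + (1/2)*sqrt(5).
Denominator factor (δ - 6): pole of order 1 at 6, modulus 6.
The radius of convergence is the smallest modulus among the singular points: -1/2 + (1/2)*sqrt(5).

The radius of convergence is -1/2 + (1/2)*sqrt(5).


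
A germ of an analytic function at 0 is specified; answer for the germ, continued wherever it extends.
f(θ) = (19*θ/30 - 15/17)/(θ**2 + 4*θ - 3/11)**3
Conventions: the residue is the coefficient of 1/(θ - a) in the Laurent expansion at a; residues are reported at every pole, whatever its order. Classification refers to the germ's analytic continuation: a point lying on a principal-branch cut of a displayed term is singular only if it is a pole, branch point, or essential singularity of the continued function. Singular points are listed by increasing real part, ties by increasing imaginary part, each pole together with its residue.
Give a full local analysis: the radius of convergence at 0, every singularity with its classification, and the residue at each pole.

Radius of convergence at 0: -2 + (1/11)*sqrt(517).
At -2 - (1/11)*sqrt(517): a pole of order 3; residue (16577/35299820)*sqrt(517).
At -2 + (1/11)*sqrt(517): a pole of order 3; residue -(16577/35299820)*sqrt(517).

Denominator factor (θ**2 + 4*θ - 3/11)^3: discriminant 188/11, real irrational roots -2 + (1/11)*sqrt(517) and -2 - (1/11)*sqrt(517); poles of order 3, moduli -2 + (1/11)*sqrt(517) and 2 + (1/11)*sqrt(517).
The radius of convergence is the smallest modulus among the singular points: -2 + (1/11)*sqrt(517).
The factor θ**2 + 4*θ - 3/11 splits as (θ - a)(θ - a') with a = -2 - (1/11)*sqrt(517), a' = -2 + (1/11)*sqrt(517). At the order-3 pole a set g(θ) = (θ - a)^3*f(θ) = [19*θ/30 - 15/17] / (θ - a')^3.
Order-3 pole: residue = g''(a)/2; g''(-2 - (1/11)*sqrt(517)) = (16577/17649910)*sqrt(517), so the residue is (16577/35299820)*sqrt(517).
The factor θ**2 + 4*θ - 3/11 splits as (θ - a)(θ - a') with a = -2 + (1/11)*sqrt(517), a' = -2 - (1/11)*sqrt(517). At the order-3 pole a set g(θ) = (θ - a)^3*f(θ) = [19*θ/30 - 15/17] / (θ - a')^3.
Order-3 pole: residue = g''(a)/2; g''(-2 + (1/11)*sqrt(517)) = -(16577/17649910)*sqrt(517), so the residue is -(16577/35299820)*sqrt(517).
List the singular points by increasing real part (a conjugate pair: the negative imaginary part first).


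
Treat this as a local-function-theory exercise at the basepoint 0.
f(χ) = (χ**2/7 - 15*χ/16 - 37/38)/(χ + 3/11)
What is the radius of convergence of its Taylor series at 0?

The radius of convergence is 3/11.

Denominator factor (χ + 3/11): pole of order 1 at -3/11, modulus 3/11.
The radius of convergence is the smallest modulus among the singular points: 3/11.


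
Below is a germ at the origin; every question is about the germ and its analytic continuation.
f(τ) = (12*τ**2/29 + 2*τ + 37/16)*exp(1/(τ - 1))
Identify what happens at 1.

The exponent 1/(τ - (1)) has a pole at 1, so exp(1/(τ - (1))) takes every nonzero value near it: an essential singularity (not a pole of any order).

The point is an essential singularity.


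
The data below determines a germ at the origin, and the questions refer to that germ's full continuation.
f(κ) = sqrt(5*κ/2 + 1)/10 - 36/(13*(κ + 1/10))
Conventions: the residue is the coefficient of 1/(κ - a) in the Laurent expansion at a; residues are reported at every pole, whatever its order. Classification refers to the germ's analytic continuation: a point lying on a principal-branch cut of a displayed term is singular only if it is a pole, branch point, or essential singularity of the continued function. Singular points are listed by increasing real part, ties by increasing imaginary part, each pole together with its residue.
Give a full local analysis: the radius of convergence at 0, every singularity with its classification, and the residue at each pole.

Radius of convergence at 0: 1/10.
At -2/5: an algebraic (square-root) branch point.
At -1/10: a pole of order 1; residue -36/13.

Denominator factor (κ + 1/10): pole of order 1 at -1/10, modulus 1/10.
Branch term (1/10)*sqrt(1 - κ/(-2/5)): its argument vanishes at κ = -2/5, a square-root branch point, modulus 2/5.
The radius of convergence is the smallest modulus among the singular points: 1/10.
The branch term is analytic at -1/10 and contributes nothing to the residue; only the rational part matters.
At the order-1 pole -1/10 set g(κ) = (κ - (-1/10))*(rational part) = -36/13.
Simple pole: residue = g(a) at a = -1/10, which is -36/13.
List the singular points by increasing real part (a conjugate pair: the negative imaginary part first).


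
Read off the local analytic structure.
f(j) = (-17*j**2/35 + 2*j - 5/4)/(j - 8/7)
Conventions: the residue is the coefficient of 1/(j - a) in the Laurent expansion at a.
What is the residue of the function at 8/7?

The residue is 2753/6860.

At the order-1 pole 8/7 set g(j) = (j - (8/7))*f(j) = -17*j**2/35 + 2*j - 5/4.
Simple pole: residue = g(a) at a = 8/7, which is 2753/6860.


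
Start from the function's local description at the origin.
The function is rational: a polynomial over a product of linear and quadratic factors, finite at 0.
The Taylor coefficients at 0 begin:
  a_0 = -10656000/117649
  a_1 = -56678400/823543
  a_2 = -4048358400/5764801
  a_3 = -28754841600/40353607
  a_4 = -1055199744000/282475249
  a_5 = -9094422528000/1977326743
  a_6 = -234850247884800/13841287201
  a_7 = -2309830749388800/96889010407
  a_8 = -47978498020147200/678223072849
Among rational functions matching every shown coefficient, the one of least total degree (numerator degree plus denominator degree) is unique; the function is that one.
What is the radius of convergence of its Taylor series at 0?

The radius of convergence is 7/12.

No rational of total degree below 7 reproduces all 9 coefficients; solving the [1/6] Pade equations on them gives f(ψ) = (37/6 - 3*ψ/5)/((ψ - 7/12)**3*(ψ + 7/10)**3), whose expansion matches every shown term.
Denominator factor (ψ + 7/10)^3: pole of order 3 at -7/10, modulus 7/10.
Denominator factor (ψ - 7/12)^3: pole of order 3 at 7/12, modulus 7/12.
The radius of convergence is the smallest modulus among the singular points: 7/12.


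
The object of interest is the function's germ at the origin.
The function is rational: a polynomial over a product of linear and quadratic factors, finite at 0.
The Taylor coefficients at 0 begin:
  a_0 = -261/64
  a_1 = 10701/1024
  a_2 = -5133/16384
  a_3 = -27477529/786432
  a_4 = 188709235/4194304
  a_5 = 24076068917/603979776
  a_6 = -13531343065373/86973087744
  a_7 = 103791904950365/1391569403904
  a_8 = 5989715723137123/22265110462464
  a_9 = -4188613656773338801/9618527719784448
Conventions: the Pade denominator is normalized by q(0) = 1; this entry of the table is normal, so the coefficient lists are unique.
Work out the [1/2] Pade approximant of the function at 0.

Taylor coefficients needed (read off): a_0 = -261/64, a_1 = 10701/1024, a_2 = -5133/16384, a_3 = -27477529/786432.
Write the denominator as Q(ν) = 1 + q1*ν + q2*ν^2. Requiring Q*f - P = O(ν^4) with deg P <= 1 kills the coefficients of ν^2..ν^3 in Q*f:
  ν^2: a_2 + q1*a_1 + q2*a_0 = 0, i.e. -5133/16384 + (10701/1024)*q1 + (-261/64)*q2 = 0.
  ν^3: a_3 + q1*a_2 + q2*a_1 = 0, i.e. -27477529/786432 + (-5133/16384)*q1 + (10701/1024)*q2 = 0.
Solving this linear system: q1 = 121159/89712, q2 = 151789/44856.
The numerator is Q*f truncated at degree 1: P0 = a_0 = -261/64; P1 = a_1 + q1*a_0 = 394139/79744.

The Pade approximant has numerator coefficients [-261/64, 394139/79744]; denominator coefficients [1, 121159/89712, 151789/44856].


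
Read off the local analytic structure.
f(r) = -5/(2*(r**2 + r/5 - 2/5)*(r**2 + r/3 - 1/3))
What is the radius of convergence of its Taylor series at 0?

Denominator factor (r**2 + r/5 - 2/5): discriminant 41/25, real irrational roots -1/10 + (1/10)*sqrt(41) and -1/10 - (1/10)*sqrt(41); poles of order 1, moduli -1/10 + (1/10)*sqrt(41) and 1/10 + (1/10)*sqrt(41).
Denominator factor (r**2 + r/3 - 1/3): discriminant 13/9, real irrational roots -1/6 + (1/6)*sqrt(13) and -1/6 - (1/6)*sqrt(13); poles of order 1, moduli -1/6 + (1/6)*sqrt(13) and 1/6 + (1/6)*sqrt(13).
The radius of convergence is the smallest modulus among the singular points: -1/6 + (1/6)*sqrt(13).

The radius of convergence is -1/6 + (1/6)*sqrt(13).


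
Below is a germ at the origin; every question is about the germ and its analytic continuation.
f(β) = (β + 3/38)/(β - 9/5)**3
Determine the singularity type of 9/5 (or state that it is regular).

The denominator factor β - 9/5 vanishes at 9/5 and appears to the power 3; the numerator there equals 357/190, nonzero, and no other factor vanishes.
Hence a pole whose order is the multiplicity, 3.

The point is a pole of order 3.


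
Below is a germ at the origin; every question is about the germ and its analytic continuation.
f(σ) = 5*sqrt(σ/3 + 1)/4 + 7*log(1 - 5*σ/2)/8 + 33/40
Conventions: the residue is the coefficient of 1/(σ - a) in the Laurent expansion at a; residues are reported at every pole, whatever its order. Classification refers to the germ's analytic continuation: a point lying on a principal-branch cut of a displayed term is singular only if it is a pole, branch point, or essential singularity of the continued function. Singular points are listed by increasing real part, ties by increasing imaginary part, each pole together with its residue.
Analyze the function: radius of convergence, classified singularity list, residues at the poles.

Radius of convergence at 0: 2/5.
At -3: an algebraic (square-root) branch point.
At 2/5: a logarithmic branch point.

Branch term (7/8)*log(1 - σ/(2/5)): its argument vanishes at σ = 2/5, a logarithmic branch point, modulus 2/5.
Branch term (5/4)*sqrt(1 - σ/(-3)): its argument vanishes at σ = -3, a square-root branch point, modulus 3.
The radius of convergence is the smallest modulus among the singular points: 2/5.
List the singular points by increasing real part (a conjugate pair: the negative imaginary part first).


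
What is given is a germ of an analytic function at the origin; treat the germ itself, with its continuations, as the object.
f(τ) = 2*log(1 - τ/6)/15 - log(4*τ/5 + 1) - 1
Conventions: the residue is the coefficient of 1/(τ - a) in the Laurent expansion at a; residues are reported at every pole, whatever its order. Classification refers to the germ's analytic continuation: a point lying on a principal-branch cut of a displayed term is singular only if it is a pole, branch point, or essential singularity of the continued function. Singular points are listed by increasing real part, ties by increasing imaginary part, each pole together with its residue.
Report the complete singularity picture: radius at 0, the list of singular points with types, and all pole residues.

Branch term (2/15)*log(1 - τ/(6)): its argument vanishes at τ = 6, a logarithmic branch point, modulus 6.
Branch term (-1)*log(1 - τ/(-5/4)): its argument vanishes at τ = -5/4, a logarithmic branch point, modulus 5/4.
The radius of convergence is the smallest modulus among the singular points: 5/4.
List the singular points by increasing real part (a conjugate pair: the negative imaginary part first).

Radius of convergence at 0: 5/4.
At -5/4: a logarithmic branch point.
At 6: a logarithmic branch point.


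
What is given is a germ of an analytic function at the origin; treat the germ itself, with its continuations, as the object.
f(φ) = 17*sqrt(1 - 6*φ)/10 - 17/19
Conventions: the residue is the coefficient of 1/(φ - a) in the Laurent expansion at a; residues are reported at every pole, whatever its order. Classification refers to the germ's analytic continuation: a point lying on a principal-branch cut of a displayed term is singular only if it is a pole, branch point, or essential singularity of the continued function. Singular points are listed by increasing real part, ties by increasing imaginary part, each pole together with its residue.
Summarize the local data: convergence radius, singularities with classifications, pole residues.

Branch term (17/10)*sqrt(1 - φ/(1/6)): its argument vanishes at φ = 1/6, a square-root branch point, modulus 1/6.
The radius of convergence is the smallest modulus among the singular points: 1/6.

Radius of convergence at 0: 1/6.
At 1/6: an algebraic (square-root) branch point.


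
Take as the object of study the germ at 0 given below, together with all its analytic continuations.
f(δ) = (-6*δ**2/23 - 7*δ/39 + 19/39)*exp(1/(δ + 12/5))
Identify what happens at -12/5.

The point is an essential singularity.

The exponent 1/(δ - (-12/5)) has a pole at -12/5, so exp(1/(δ - (-12/5))) takes every nonzero value near it: an essential singularity (not a pole of any order).


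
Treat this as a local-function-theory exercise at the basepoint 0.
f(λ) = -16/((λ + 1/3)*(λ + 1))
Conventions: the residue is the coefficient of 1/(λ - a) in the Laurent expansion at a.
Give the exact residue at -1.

The residue is 24.

At the order-1 pole -1 set g(λ) = (λ - (-1))*f(λ) = -16/(λ + 1/3).
Simple pole: residue = g(a) at a = -1, which is 24.


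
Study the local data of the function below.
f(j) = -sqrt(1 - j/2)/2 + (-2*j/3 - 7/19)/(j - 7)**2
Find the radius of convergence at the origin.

Denominator factor (j - 7)^2: pole of order 2 at 7, modulus 7.
Branch term (-1/2)*sqrt(1 - j/(2)): its argument vanishes at j = 2, a square-root branch point, modulus 2.
The radius of convergence is the smallest modulus among the singular points: 2.

The radius of convergence is 2.


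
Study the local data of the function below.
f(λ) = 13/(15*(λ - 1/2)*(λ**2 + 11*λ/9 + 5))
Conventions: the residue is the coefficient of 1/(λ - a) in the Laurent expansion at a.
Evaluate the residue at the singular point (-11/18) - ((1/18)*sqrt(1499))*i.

The factor λ**2 + 11*λ/9 + 5 splits as (λ - a)(λ - a') with a = (-11/18) - ((1/18)*sqrt(1499))*i, a' = (-11/18) + ((1/18)*sqrt(1499))*i. At the order-1 pole a set g(λ) = (λ - a)*f(λ) = [13/(15*(λ - 1/2))] / (λ - a').
Simple pole: residue = g(a) at a = (-11/18) - ((1/18)*sqrt(1499))*i, which is (-78/1055) - ((312/316289)*sqrt(1499))*i.

The residue is (-78/1055) - ((312/316289)*sqrt(1499))*i.


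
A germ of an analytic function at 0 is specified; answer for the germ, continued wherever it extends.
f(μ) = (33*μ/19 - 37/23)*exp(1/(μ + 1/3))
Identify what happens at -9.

The point is a regular point.

There is no denominator, hence no pole anywhere.
The essential point of exp(1/(μ - (-1/3))) is -1/3, not -9.
So the germ continues analytically to -9.


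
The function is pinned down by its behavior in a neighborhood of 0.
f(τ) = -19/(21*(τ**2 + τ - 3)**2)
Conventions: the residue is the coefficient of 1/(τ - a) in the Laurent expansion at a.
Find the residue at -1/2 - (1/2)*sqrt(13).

The factor τ**2 + τ - 3 splits as (τ - a)(τ - a') with a = -1/2 - (1/2)*sqrt(13), a' = -1/2 + (1/2)*sqrt(13). At the order-2 pole a set g(τ) = (τ - a)^2*f(τ) = [-19/21] / (τ - a')^2.
Order-2 pole: residue = g'(a); g'(-1/2 - (1/2)*sqrt(13)) = -(38/3549)*sqrt(13), so the residue is -(38/3549)*sqrt(13).

The residue is -(38/3549)*sqrt(13).


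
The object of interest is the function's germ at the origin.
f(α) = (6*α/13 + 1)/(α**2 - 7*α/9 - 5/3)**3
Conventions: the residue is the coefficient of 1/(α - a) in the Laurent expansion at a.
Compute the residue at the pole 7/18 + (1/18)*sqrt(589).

The factor α**2 - 7*α/9 - 5/3 splits as (α - a)(α - a') with a = 7/18 + (1/18)*sqrt(589), a' = 7/18 - (1/18)*sqrt(589). At the order-3 pole a set g(α) = (α - a)^3*f(α) = [6*α/13 + 1] / (α - a')^3.
Order-3 pole: residue = g''(a)/2; g''(7/18 + (1/18)*sqrt(589)) = (10865016/2656374097)*sqrt(589), so the residue is (5432508/2656374097)*sqrt(589).

The residue is (5432508/2656374097)*sqrt(589).


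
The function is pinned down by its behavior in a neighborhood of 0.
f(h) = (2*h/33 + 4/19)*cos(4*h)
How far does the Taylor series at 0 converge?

The factor cos(4*h) is entire and contributes no finite singular point.
The polynomial part has no poles.
No finite singular points: the Taylor series at 0 converges everywhere.

The radius of convergence is infinite.


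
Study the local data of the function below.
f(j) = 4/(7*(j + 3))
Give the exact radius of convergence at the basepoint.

The radius of convergence is 3.

Denominator factor (j + 3): pole of order 1 at -3, modulus 3.
The radius of convergence is the smallest modulus among the singular points: 3.


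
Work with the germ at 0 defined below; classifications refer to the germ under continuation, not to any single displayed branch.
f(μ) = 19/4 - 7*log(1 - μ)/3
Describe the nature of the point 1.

The point is a logarithmic branch point.

The term (-7/3)*log(1 - μ/(1)) has argument 1 - 1/(1) = 0 at 1: a logarithmic (infinitely-sheeted) branch point; the remaining terms are analytic or single-valued there.


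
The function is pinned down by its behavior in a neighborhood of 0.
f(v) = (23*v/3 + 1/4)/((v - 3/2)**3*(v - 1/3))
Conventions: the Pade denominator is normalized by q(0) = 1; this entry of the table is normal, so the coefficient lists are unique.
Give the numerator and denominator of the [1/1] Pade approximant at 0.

The Pade approximant has numerator coefficients [2/9, 19820/2889]; denominator coefficients [1, -513/107].

Taylor coefficients needed (expand at 0): a_0 = 2/9, a_1 = 214/27, a_2 = 38.
Write the denominator as Q(v) = 1 + q1*v. Requiring Q*f - P = O(v^3) with deg P <= 1 kills the coefficients of v^2..v^2 in Q*f:
  v^2: a_2 + q1*a_1 = 0, i.e. 38 + (214/27)*q1 = 0.
Solving this linear system: q1 = -513/107.
The numerator is Q*f truncated at degree 1: P0 = a_0 = 2/9; P1 = a_1 + q1*a_0 = 19820/2889.


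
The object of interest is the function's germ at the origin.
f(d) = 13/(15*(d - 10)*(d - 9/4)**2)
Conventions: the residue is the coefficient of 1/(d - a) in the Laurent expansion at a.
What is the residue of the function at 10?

At the order-1 pole 10 set g(d) = (d - (10))*f(d) = 13/(15*(d - 9/4)**2).
Simple pole: residue = g(a) at a = 10, which is 208/14415.

The residue is 208/14415.


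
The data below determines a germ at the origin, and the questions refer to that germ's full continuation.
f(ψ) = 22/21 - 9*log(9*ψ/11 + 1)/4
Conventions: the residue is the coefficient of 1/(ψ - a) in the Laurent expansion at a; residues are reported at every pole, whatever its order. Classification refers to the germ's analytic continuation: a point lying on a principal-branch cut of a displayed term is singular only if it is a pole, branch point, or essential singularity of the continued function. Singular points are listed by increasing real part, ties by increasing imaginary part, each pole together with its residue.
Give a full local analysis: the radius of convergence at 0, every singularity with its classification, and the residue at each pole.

Branch term (-9/4)*log(1 - ψ/(-11/9)): its argument vanishes at ψ = -11/9, a logarithmic branch point, modulus 11/9.
The radius of convergence is the smallest modulus among the singular points: 11/9.

Radius of convergence at 0: 11/9.
At -11/9: a logarithmic branch point.


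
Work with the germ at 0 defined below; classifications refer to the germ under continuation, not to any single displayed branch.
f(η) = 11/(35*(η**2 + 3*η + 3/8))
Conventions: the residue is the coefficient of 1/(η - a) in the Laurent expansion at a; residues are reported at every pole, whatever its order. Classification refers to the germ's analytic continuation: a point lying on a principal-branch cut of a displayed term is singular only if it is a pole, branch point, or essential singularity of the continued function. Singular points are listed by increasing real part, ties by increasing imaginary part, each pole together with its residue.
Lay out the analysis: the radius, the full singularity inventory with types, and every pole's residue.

Denominator factor (η**2 + 3*η + 3/8): discriminant 15/2, real irrational roots -3/2 + (1/4)*sqrt(30) and -3/2 - (1/4)*sqrt(30); poles of order 1, moduli 3/2 - (1/4)*sqrt(30) and 3/2 + (1/4)*sqrt(30).
The radius of convergence is the smallest modulus among the singular points: 3/2 - (1/4)*sqrt(30).
The factor η**2 + 3*η + 3/8 splits as (η - a)(η - a') with a = -3/2 - (1/4)*sqrt(30), a' = -3/2 + (1/4)*sqrt(30). At the order-1 pole a set g(η) = (η - a)*f(η) = [11/35] / (η - a').
Simple pole: residue = g(a) at a = -3/2 - (1/4)*sqrt(30), which is -(11/525)*sqrt(30).
The factor η**2 + 3*η + 3/8 splits as (η - a)(η - a') with a = -3/2 + (1/4)*sqrt(30), a' = -3/2 - (1/4)*sqrt(30). At the order-1 pole a set g(η) = (η - a)*f(η) = [11/35] / (η - a').
Simple pole: residue = g(a) at a = -3/2 + (1/4)*sqrt(30), which is (11/525)*sqrt(30).
List the singular points by increasing real part (a conjugate pair: the negative imaginary part first).

Radius of convergence at 0: 3/2 - (1/4)*sqrt(30).
At -3/2 - (1/4)*sqrt(30): a pole of order 1; residue -(11/525)*sqrt(30).
At -3/2 + (1/4)*sqrt(30): a pole of order 1; residue (11/525)*sqrt(30).


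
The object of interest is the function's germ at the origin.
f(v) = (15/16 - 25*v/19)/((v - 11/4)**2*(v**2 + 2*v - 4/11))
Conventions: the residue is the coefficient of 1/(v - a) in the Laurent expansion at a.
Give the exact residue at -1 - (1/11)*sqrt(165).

The residue is -4444/421819 - (167167/37963710)*sqrt(165).

The factor v**2 + 2*v - 4/11 splits as (v - a)(v - a') with a = -1 - (1/11)*sqrt(165), a' = -1 + (1/11)*sqrt(165). At the order-1 pole a set g(v) = (v - a)*f(v) = [(15/16 - 25*v/19)/(v - 11/4)**2] / (v - a').
Simple pole: residue = g(a) at a = -1 - (1/11)*sqrt(165), which is -4444/421819 - (167167/37963710)*sqrt(165).


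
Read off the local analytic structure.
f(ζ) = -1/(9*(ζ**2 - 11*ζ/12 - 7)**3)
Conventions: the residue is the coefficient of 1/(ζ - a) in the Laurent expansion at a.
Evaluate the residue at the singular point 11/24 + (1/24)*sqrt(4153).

The factor ζ**2 - 11*ζ/12 - 7 splits as (ζ - a)(ζ - a') with a = 11/24 + (1/24)*sqrt(4153), a' = 11/24 - (1/24)*sqrt(4153). At the order-3 pole a set g(ζ) = (ζ - a)^3*f(ζ) = [-1/9] / (ζ - a')^3.
Order-3 pole: residue = g''(a)/2; g''(11/24 + (1/24)*sqrt(4153)) = -(331776/71628489577)*sqrt(4153), so the residue is -(165888/71628489577)*sqrt(4153).

The residue is -(165888/71628489577)*sqrt(4153).


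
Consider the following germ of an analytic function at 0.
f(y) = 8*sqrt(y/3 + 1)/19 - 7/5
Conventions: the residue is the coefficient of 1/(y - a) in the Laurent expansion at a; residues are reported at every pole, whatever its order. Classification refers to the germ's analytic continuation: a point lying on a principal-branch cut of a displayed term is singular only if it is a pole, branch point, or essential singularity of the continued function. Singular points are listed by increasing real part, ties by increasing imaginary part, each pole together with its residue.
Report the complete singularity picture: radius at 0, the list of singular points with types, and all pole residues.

Radius of convergence at 0: 3.
At -3: an algebraic (square-root) branch point.

Branch term (8/19)*sqrt(1 - y/(-3)): its argument vanishes at y = -3, a square-root branch point, modulus 3.
The radius of convergence is the smallest modulus among the singular points: 3.


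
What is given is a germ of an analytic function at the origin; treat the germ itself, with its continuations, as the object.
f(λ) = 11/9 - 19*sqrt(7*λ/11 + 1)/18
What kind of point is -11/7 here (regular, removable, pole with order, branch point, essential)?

The term (-19/18)*sqrt(1 - λ/(-11/7)) has argument 1 - -11/7/(-11/7) = 0 at -11/7: a square-root (algebraic, two-sheeted) branch point; the remaining terms are analytic or single-valued there.

The point is an algebraic (square-root) branch point.


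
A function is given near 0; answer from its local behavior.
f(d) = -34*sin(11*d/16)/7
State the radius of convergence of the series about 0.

The radius of convergence is infinite.

The factor -sin(11*d/16) is entire and contributes no finite singular point.
The polynomial part has no poles.
No finite singular points: the Taylor series at 0 converges everywhere.


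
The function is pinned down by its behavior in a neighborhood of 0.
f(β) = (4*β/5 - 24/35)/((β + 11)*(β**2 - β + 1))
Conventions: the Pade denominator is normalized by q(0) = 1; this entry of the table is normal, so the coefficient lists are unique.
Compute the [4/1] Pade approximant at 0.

Taylor coefficients needed (expand at 0): a_0 = -24/385, a_1 = 68/4235, a_2 = 664/9317, a_3 = 28624/512435, a_4 = -87188/5636785, a_5 = -884448/12400927.
Write the denominator as Q(β) = 1 + q1*β. Requiring Q*f - P = O(β^6) with deg P <= 4 kills the coefficients of β^5..β^5 in Q*f:
  β^5: a_5 + q1*a_4 = 0, i.e. -884448/12400927 + (-87188/5636785)*q1 = 0.
Solving this linear system: q1 = -1105560/239767.
The numerator is Q*f truncated at degree 4: P0 = a_0 = -24/385; P1 = a_1 + q1*a_0 = 2546876/8391845; P2 = a_2 + q1*a_1 = -664/239767; P3 = a_3 + q1*a_2 = -2288912/8391845; P4 = a_4 + q1*a_3 = -2291236/8391845.

The Pade approximant has numerator coefficients [-24/385, 2546876/8391845, -664/239767, -2288912/8391845, -2291236/8391845]; denominator coefficients [1, -1105560/239767].


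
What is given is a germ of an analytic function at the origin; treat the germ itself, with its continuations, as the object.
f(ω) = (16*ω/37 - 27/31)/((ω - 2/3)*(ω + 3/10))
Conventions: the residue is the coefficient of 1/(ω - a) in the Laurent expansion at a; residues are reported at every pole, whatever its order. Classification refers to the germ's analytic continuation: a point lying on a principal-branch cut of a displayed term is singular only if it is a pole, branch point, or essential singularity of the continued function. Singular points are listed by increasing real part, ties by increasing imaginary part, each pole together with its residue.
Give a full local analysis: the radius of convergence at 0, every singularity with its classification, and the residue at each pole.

Radius of convergence at 0: 3/10.
At -3/10: a pole of order 1; residue 34434/33263.
At 2/3: a pole of order 1; residue -20050/33263.

Denominator factor (ω + 3/10): pole of order 1 at -3/10, modulus 3/10.
Denominator factor (ω - 2/3): pole of order 1 at 2/3, modulus 2/3.
The radius of convergence is the smallest modulus among the singular points: 3/10.
At the order-1 pole -3/10 set g(ω) = (ω - (-3/10))*f(ω) = (16*ω/37 - 27/31)/(ω - 2/3).
Simple pole: residue = g(a) at a = -3/10, which is 34434/33263.
At the order-1 pole 2/3 set g(ω) = (ω - (2/3))*f(ω) = (16*ω/37 - 27/31)/(ω + 3/10).
Simple pole: residue = g(a) at a = 2/3, which is -20050/33263.
List the singular points by increasing real part (a conjugate pair: the negative imaginary part first).


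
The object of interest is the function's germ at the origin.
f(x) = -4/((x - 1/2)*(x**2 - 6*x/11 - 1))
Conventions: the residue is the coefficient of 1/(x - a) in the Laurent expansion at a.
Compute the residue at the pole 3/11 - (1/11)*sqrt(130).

The factor x**2 - 6*x/11 - 1 splits as (x - a)(x - a') with a = 3/11 - (1/11)*sqrt(130), a' = 3/11 + (1/11)*sqrt(130). At the order-1 pole a set g(x) = (x - a)*f(x) = [-4/(x - 1/2)] / (x - a').
Simple pole: residue = g(a) at a = 3/11 - (1/11)*sqrt(130), which is -88/45 + (22/585)*sqrt(130).

The residue is -88/45 + (22/585)*sqrt(130).


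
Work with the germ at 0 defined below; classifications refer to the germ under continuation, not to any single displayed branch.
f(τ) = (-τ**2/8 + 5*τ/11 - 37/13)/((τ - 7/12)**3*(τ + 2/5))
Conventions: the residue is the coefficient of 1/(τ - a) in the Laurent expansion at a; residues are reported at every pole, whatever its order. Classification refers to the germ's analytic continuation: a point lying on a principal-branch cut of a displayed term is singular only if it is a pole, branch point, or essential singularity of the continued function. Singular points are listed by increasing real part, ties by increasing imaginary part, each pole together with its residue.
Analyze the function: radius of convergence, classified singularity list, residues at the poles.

Radius of convergence at 0: 2/5.
At -2/5: a pole of order 1; residue 94145760/29369197.
At 7/12: a pole of order 3; residue -94145760/29369197.

Denominator factor (τ + 2/5): pole of order 1 at -2/5, modulus 2/5.
Denominator factor (τ - 7/12)^3: pole of order 3 at 7/12, modulus 7/12.
The radius of convergence is the smallest modulus among the singular points: 2/5.
At the order-1 pole -2/5 set g(τ) = (τ - (-2/5))*f(τ) = (-τ**2/8 + 5*τ/11 - 37/13)/(τ - 7/12)**3.
Simple pole: residue = g(a) at a = -2/5, which is 94145760/29369197.
At the order-3 pole 7/12 set g(τ) = (τ - (7/12))^3*f(τ) = (-τ**2/8 + 5*τ/11 - 37/13)/(τ + 2/5).
Order-3 pole: residue = g''(a)/2; g''(7/12) = -188291520/29369197, so the residue is -94145760/29369197.
List the singular points by increasing real part (a conjugate pair: the negative imaginary part first).


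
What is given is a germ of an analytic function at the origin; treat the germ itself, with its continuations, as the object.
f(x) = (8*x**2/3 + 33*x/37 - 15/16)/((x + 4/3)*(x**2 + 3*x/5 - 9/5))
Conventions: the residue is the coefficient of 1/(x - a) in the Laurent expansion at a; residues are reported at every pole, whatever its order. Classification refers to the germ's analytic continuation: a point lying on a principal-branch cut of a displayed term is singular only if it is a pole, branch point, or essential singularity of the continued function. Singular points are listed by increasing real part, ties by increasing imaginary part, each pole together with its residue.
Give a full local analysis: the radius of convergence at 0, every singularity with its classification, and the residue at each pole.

Radius of convergence at 0: -3/10 + (3/10)*sqrt(21).
At -3/10 - (3/10)*sqrt(21): a pole of order 1; residue 128049/43808 + (164253/306656)*sqrt(21).
At -4/3: a pole of order 1; residue -208915/65712.
At -3/10 + (3/10)*sqrt(21): a pole of order 1; residue 128049/43808 - (164253/306656)*sqrt(21).

Denominator factor (x + 4/3): pole of order 1 at -4/3, modulus 4/3.
Denominator factor (x**2 + 3*x/5 - 9/5): discriminant 189/25, real irrational roots -3/10 + (3/10)*sqrt(21) and -3/10 - (3/10)*sqrt(21); poles of order 1, moduli -3/10 + (3/10)*sqrt(21) and 3/10 + (3/10)*sqrt(21).
The radius of convergence is the smallest modulus among the singular points: -3/10 + (3/10)*sqrt(21).
The factor x**2 + 3*x/5 - 9/5 splits as (x - a)(x - a') with a = -3/10 - (3/10)*sqrt(21), a' = -3/10 + (3/10)*sqrt(21). At the order-1 pole a set g(x) = (x - a)*f(x) = [(8*x**2/3 + 33*x/37 - 15/16)/(x + 4/3)] / (x - a').
Simple pole: residue = g(a) at a = -3/10 - (3/10)*sqrt(21), which is 128049/43808 + (164253/306656)*sqrt(21).
At the order-1 pole -4/3 set g(x) = (x - (-4/3))*f(x) = (8*x**2/3 + 33*x/37 - 15/16)/(x**2 + 3*x/5 - 9/5).
Simple pole: residue = g(a) at a = -4/3, which is -208915/65712.
The factor x**2 + 3*x/5 - 9/5 splits as (x - a)(x - a') with a = -3/10 + (3/10)*sqrt(21), a' = -3/10 - (3/10)*sqrt(21). At the order-1 pole a set g(x) = (x - a)*f(x) = [(8*x**2/3 + 33*x/37 - 15/16)/(x + 4/3)] / (x - a').
Simple pole: residue = g(a) at a = -3/10 + (3/10)*sqrt(21), which is 128049/43808 - (164253/306656)*sqrt(21).
List the singular points by increasing real part (a conjugate pair: the negative imaginary part first).


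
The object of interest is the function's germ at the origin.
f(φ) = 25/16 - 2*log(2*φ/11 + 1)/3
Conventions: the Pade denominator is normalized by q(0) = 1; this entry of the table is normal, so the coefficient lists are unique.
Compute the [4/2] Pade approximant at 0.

Taylor coefficients needed (expand at 0): a_0 = 25/16, a_1 = -4/33, a_2 = 4/363, a_3 = -16/11979, a_4 = 8/43923, a_5 = -64/2415765, a_6 = 64/15944049.
Write the denominator as Q(φ) = 1 + q1*φ + q2*φ^2. Requiring Q*f - P = O(φ^7) with deg P <= 4 kills the coefficients of φ^5..φ^6 in Q*f:
  φ^5: a_5 + q1*a_4 + q2*a_3 = 0, i.e. -64/2415765 + (8/43923)*q1 + (-16/11979)*q2 = 0.
  φ^6: a_6 + q1*a_5 + q2*a_4 = 0, i.e. 64/15944049 + (-64/2415765)*q1 + (8/43923)*q2 = 0.
Solving this linear system: q1 = 8/33, q2 = 8/605.
The numerator is Q*f truncated at degree 4: P0 = a_0 = 25/16; P1 = a_1 + q1*a_0 = 17/66; P2 = a_2 + q1*a_1 + q2*a_0 = 5/2178; P3 = a_3 + q1*a_2 + q2*a_1 = -16/59895; P4 = a_4 + q1*a_3 + q2*a_2 = 8/1976535.

The Pade approximant has numerator coefficients [25/16, 17/66, 5/2178, -16/59895, 8/1976535]; denominator coefficients [1, 8/33, 8/605].


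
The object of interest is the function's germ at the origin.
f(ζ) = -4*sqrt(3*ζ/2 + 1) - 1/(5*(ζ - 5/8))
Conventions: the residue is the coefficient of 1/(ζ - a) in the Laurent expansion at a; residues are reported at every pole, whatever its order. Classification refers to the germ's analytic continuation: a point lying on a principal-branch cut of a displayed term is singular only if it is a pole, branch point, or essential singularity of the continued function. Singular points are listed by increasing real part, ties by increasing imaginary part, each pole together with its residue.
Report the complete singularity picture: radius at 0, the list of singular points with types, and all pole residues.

Denominator factor (ζ - 5/8): pole of order 1 at 5/8, modulus 5/8.
Branch term (-4)*sqrt(1 - ζ/(-2/3)): its argument vanishes at ζ = -2/3, a square-root branch point, modulus 2/3.
The radius of convergence is the smallest modulus among the singular points: 5/8.
The branch term is analytic at 5/8 and contributes nothing to the residue; only the rational part matters.
At the order-1 pole 5/8 set g(ζ) = (ζ - (5/8))*(rational part) = -1/5.
Simple pole: residue = g(a) at a = 5/8, which is -1/5.
List the singular points by increasing real part (a conjugate pair: the negative imaginary part first).

Radius of convergence at 0: 5/8.
At -2/3: an algebraic (square-root) branch point.
At 5/8: a pole of order 1; residue -1/5.


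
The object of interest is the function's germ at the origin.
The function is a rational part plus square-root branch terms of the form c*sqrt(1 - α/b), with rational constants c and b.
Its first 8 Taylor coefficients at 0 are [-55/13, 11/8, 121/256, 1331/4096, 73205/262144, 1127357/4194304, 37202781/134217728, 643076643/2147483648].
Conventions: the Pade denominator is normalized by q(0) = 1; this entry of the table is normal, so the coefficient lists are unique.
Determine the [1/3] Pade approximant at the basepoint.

Taylor coefficients needed (read off): a_0 = -55/13, a_1 = 11/8, a_2 = 121/256, a_3 = 1331/4096, a_4 = 73205/262144.
Write the denominator as Q(α) = 1 + q1*α + q2*α^2 + q3*α^3. Requiring Q*f - P = O(α^5) with deg P <= 1 kills the coefficients of α^2..α^4 in Q*f:
  α^2: a_2 + q1*a_1 + q2*a_0 = 0, i.e. 121/256 + (11/8)*q1 + (-55/13)*q2 = 0.
  α^3: a_3 + q1*a_2 + q2*a_1 + q3*a_0 = 0, i.e. 1331/4096 + (121/256)*q1 + (11/8)*q2 + (-55/13)*q3 = 0.
  α^4: a_4 + q1*a_3 + q2*a_2 + q3*a_1 = 0, i.e. 73205/262144 + (1331/4096)*q1 + (121/256)*q2 + (11/8)*q3 = 0.
Solving this linear system: q1 = -290499/463168, q2 = -341341/3705344, q3 = -2751177/118571008.
The numerator is Q*f truncated at degree 1: P0 = a_0 = -55/13; P1 = a_1 + q1*a_0 = 24256573/6021184.

The Pade approximant has numerator coefficients [-55/13, 24256573/6021184]; denominator coefficients [1, -290499/463168, -341341/3705344, -2751177/118571008].
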